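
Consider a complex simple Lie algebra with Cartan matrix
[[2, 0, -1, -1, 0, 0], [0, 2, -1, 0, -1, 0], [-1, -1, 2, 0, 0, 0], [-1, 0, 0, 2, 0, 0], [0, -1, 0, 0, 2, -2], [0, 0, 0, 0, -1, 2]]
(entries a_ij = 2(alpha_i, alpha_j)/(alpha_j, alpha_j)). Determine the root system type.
The matrix has rank 6 with 2's on the diagonal. Reading the off-diagonal entries as Dynkin edges (a single edge where a_ij = a_ji = -1; a double or triple edge where a_ij * a_ji = 2 or 3), the diagram is a chain of 6 nodes with a double edge at one end; the terminal node there is the unique short simple root (B_6). One simple-root ordering that puts it in standard form is (alpha_4, alpha_1, alpha_3, alpha_2, alpha_5, alpha_6). So the algebra is type B_6, i.e. so(13).

B_6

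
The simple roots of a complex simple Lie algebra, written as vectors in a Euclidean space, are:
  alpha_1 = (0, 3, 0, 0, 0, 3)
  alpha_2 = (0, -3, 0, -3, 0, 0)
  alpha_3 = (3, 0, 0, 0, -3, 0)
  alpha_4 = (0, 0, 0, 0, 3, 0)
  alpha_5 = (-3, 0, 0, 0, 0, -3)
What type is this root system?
B_5 (so(11))

Compute the Cartan integers a_ij = 2(alpha_i, alpha_j)/(alpha_j, alpha_j); the resulting 5x5 Cartan matrix is
[[2, -1, 0, 0, -1], [-1, 2, 0, 0, 0], [0, 0, 2, -2, -1], [0, 0, -1, 2, 0], [-1, 0, -1, 0, 2]].
The roots have two lengths (squared-length ratio 2:1); the short ones are alpha_{4}. The associated Dynkin diagram is a chain of 5 nodes with a double edge at one end; the terminal node there is the unique short simple root (B_5), so the type is B_5 (the algebra so(11)).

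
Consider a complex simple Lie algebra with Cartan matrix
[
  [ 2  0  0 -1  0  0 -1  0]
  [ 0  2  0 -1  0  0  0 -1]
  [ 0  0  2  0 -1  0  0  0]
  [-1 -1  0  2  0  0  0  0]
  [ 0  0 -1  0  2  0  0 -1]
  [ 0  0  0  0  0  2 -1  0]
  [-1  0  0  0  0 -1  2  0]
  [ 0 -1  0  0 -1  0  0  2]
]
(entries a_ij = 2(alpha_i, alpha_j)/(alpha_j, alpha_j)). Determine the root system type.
A_8 (sl(9))

The matrix has rank 8 with 2's on the diagonal. Reading the off-diagonal entries as Dynkin edges (a single edge where a_ij = a_ji = -1; a double or triple edge where a_ij * a_ji = 2 or 3), the diagram is a chain of 8 nodes with single edges (A_8). One simple-root ordering that puts it in standard form is (alpha_3, alpha_5, alpha_8, alpha_2, alpha_4, alpha_1, alpha_7, alpha_6). So the algebra is type A_8, i.e. sl(9).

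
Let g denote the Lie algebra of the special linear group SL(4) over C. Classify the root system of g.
A_3

This is sl(4), which has dimension 4^2 - 1 = 15 and rank 4 - 1 = 3 (a Cartan subalgebra is the diagonal traceless matrices). In the classification of classical Lie algebras, the special linear algebra sl(n+1) has type A_n; here n = 3, so the Dynkin diagram is a chain of 3 nodes with single edges (A_3). Hence the type is A_3.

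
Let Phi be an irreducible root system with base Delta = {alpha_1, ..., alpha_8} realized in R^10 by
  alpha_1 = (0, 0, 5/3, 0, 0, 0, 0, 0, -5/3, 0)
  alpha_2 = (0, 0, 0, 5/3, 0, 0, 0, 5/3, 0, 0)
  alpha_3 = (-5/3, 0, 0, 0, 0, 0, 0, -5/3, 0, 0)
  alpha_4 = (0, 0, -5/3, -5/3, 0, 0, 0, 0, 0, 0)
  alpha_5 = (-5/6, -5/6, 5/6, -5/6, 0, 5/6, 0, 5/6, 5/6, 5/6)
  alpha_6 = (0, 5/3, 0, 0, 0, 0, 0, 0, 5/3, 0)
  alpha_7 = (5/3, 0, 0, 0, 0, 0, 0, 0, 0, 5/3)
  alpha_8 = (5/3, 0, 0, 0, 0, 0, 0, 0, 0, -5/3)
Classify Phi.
Compute the Cartan integers a_ij = 2(alpha_i, alpha_j)/(alpha_j, alpha_j); the resulting 8x8 Cartan matrix is
[[2, 0, 0, -1, 0, -1, 0, 0], [0, 2, -1, -1, 0, 0, 0, 0], [0, -1, 2, 0, 0, 0, -1, -1], [-1, -1, 0, 2, 0, 0, 0, 0], [0, 0, 0, 0, 2, 0, 0, -1], [-1, 0, 0, 0, 0, 2, 0, 0], [0, 0, -1, 0, 0, 0, 2, 0], [0, 0, -1, 0, -1, 0, 0, 2]].
All simple roots have the same length, so the diagram is simply laced. The associated Dynkin diagram is a chain of 7 nodes with one extra node attached to the third node from one end (E_8), so the type is E_8.

E8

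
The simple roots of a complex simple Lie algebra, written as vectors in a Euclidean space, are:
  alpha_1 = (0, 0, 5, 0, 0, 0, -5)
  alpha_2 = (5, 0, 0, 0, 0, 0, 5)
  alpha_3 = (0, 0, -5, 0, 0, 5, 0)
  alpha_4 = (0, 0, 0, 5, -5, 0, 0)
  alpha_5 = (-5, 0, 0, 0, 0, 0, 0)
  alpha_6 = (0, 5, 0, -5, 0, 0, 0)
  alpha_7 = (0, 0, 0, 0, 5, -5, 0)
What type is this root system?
type B_7

Compute the Cartan integers a_ij = 2(alpha_i, alpha_j)/(alpha_j, alpha_j); the resulting 7x7 Cartan matrix is
[[2, -1, -1, 0, 0, 0, 0], [-1, 2, 0, 0, -2, 0, 0], [-1, 0, 2, 0, 0, 0, -1], [0, 0, 0, 2, 0, -1, -1], [0, -1, 0, 0, 2, 0, 0], [0, 0, 0, -1, 0, 2, 0], [0, 0, -1, -1, 0, 0, 2]].
The roots have two lengths (squared-length ratio 2:1); the short ones are alpha_{5}. The associated Dynkin diagram is a chain of 7 nodes with a double edge at one end; the terminal node there is the unique short simple root (B_7), so the type is B_7 (the algebra so(15)).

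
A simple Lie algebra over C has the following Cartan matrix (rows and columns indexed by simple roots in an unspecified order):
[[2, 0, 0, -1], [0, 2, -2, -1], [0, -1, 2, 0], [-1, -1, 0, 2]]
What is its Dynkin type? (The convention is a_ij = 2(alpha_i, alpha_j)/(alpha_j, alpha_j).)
The matrix has rank 4 with 2's on the diagonal. Reading the off-diagonal entries as Dynkin edges (a single edge where a_ij = a_ji = -1; a double or triple edge where a_ij * a_ji = 2 or 3), the diagram is a chain of 4 nodes with a double edge at one end; the terminal node there is the unique short simple root (B_4). One simple-root ordering that puts it in standard form is (alpha_1, alpha_4, alpha_2, alpha_3). So the algebra is type B_4, i.e. so(9).

B_4 (so(9))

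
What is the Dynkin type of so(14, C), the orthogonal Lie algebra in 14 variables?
This is so(14) with 14 even, which has dimension 14(14-1)/2 = 91 and rank 14/2 = 7. In the classification of classical Lie algebras, the orthogonal algebra so(2n) in an even number of variables has type D_n; here n = 7, so the Dynkin diagram is a chain of 5 nodes with a fork of two nodes at one end (D_7). Hence the type is D_7.

D_7 (so(14))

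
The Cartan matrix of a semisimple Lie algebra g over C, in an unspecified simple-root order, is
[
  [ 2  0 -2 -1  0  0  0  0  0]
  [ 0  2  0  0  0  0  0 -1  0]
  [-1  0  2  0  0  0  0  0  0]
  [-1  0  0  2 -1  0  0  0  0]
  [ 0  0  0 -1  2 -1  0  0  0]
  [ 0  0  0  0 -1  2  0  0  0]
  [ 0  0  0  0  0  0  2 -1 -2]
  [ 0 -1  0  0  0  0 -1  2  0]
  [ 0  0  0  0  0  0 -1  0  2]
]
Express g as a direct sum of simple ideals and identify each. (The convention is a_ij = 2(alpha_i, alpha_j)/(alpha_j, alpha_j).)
type B_4 + type B_5

The diagram associated to this matrix has two connected components: the simple roots {alpha_2, alpha_7, alpha_8, alpha_9} form a chain of 4 nodes with a double edge at one end; the terminal node there is the unique short simple root (B_4), and {alpha_1, alpha_3, alpha_4, alpha_5, alpha_6} form a chain of 5 nodes with a double edge at one end; the terminal node there is the unique short simple root (B_5). A semisimple Lie algebra decomposes uniquely as the direct sum of simple ideals, one per connected component of its Dynkin diagram, so g ≅ B_4 ⊕ B_5 (dimension 36 + 55 = 91).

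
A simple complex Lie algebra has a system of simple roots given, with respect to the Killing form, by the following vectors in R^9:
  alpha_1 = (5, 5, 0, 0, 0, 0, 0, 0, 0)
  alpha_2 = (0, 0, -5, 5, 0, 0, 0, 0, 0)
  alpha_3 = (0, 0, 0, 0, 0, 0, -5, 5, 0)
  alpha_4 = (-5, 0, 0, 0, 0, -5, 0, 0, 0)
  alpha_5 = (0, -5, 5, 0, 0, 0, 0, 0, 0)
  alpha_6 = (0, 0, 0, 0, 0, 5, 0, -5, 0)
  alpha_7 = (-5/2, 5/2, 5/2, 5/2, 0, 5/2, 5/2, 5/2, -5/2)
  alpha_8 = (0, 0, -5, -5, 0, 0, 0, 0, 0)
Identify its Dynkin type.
E8

Compute the Cartan integers a_ij = 2(alpha_i, alpha_j)/(alpha_j, alpha_j); the resulting 8x8 Cartan matrix is
[[2, 0, 0, -1, -1, 0, 0, 0], [0, 2, 0, 0, -1, 0, 0, 0], [0, 0, 2, 0, 0, -1, 0, 0], [-1, 0, 0, 2, 0, -1, 0, 0], [-1, -1, 0, 0, 2, 0, 0, -1], [0, 0, -1, -1, 0, 2, 0, 0], [0, 0, 0, 0, 0, 0, 2, -1], [0, 0, 0, 0, -1, 0, -1, 2]].
All simple roots have the same length, so the diagram is simply laced. The associated Dynkin diagram is a chain of 7 nodes with one extra node attached to the third node from one end (E_8), so the type is E_8.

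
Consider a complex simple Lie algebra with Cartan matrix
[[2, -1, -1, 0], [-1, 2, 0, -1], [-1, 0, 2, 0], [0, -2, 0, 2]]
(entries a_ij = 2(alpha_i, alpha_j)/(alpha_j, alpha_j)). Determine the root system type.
C_4 (sp(8))

The matrix has rank 4 with 2's on the diagonal. Reading the off-diagonal entries as Dynkin edges (a single edge where a_ij = a_ji = -1; a double or triple edge where a_ij * a_ji = 2 or 3), the diagram is a chain of 4 nodes with a double edge at one end; the terminal node there is the unique long simple root (C_4). One simple-root ordering that puts it in standard form is (alpha_3, alpha_1, alpha_2, alpha_4). So the algebra is type C_4, i.e. sp(8).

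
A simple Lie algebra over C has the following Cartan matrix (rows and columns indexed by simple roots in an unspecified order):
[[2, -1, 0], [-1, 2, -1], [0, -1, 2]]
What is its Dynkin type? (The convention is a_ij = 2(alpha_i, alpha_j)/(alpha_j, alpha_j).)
type A_3

The matrix has rank 3 with 2's on the diagonal. Reading the off-diagonal entries as Dynkin edges (a single edge where a_ij = a_ji = -1; a double or triple edge where a_ij * a_ji = 2 or 3), the diagram is a chain of 3 nodes with single edges (A_3). One simple-root ordering that puts it in standard form is (alpha_3, alpha_2, alpha_1). So the algebra is type A_3, i.e. sl(4).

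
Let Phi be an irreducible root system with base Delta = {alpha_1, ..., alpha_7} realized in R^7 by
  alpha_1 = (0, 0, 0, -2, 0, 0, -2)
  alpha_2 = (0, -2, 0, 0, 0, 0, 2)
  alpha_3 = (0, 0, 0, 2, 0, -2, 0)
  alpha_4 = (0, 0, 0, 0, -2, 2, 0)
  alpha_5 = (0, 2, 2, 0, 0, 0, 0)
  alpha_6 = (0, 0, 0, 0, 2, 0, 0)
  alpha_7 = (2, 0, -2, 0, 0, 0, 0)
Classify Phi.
B_7

Compute the Cartan integers a_ij = 2(alpha_i, alpha_j)/(alpha_j, alpha_j); the resulting 7x7 Cartan matrix is
[[2, -1, -1, 0, 0, 0, 0], [-1, 2, 0, 0, -1, 0, 0], [-1, 0, 2, -1, 0, 0, 0], [0, 0, -1, 2, 0, -2, 0], [0, -1, 0, 0, 2, 0, -1], [0, 0, 0, -1, 0, 2, 0], [0, 0, 0, 0, -1, 0, 2]].
The roots have two lengths (squared-length ratio 2:1); the short ones are alpha_{6}. The associated Dynkin diagram is a chain of 7 nodes with a double edge at one end; the terminal node there is the unique short simple root (B_7), so the type is B_7 (the algebra so(15)).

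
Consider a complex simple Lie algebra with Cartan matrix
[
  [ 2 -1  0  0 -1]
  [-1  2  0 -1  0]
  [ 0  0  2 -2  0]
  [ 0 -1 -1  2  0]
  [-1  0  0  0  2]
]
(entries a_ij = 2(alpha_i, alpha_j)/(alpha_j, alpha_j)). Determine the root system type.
The matrix has rank 5 with 2's on the diagonal. Reading the off-diagonal entries as Dynkin edges (a single edge where a_ij = a_ji = -1; a double or triple edge where a_ij * a_ji = 2 or 3), the diagram is a chain of 5 nodes with a double edge at one end; the terminal node there is the unique long simple root (C_5). One simple-root ordering that puts it in standard form is (alpha_5, alpha_1, alpha_2, alpha_4, alpha_3). So the algebra is type C_5, i.e. sp(10).

type C_5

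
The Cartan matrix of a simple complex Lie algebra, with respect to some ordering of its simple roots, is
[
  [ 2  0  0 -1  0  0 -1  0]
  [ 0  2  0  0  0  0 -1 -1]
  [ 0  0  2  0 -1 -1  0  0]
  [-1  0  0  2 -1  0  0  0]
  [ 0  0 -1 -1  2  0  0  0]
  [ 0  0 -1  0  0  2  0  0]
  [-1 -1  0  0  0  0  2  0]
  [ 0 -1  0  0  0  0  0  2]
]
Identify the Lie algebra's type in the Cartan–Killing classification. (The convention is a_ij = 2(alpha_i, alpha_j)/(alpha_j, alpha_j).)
The matrix has rank 8 with 2's on the diagonal. Reading the off-diagonal entries as Dynkin edges (a single edge where a_ij = a_ji = -1; a double or triple edge where a_ij * a_ji = 2 or 3), the diagram is a chain of 8 nodes with single edges (A_8). One simple-root ordering that puts it in standard form is (alpha_8, alpha_2, alpha_7, alpha_1, alpha_4, alpha_5, alpha_3, alpha_6). So the algebra is type A_8, i.e. sl(9).

A_8 (sl(9))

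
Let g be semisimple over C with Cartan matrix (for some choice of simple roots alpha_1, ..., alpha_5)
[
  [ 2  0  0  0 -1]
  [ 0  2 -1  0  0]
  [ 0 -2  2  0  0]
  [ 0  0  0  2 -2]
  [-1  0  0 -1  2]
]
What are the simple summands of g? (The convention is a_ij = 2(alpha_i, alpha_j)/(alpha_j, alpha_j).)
B2 ⊕ C3

The diagram associated to this matrix has two connected components: the simple roots {alpha_2, alpha_3} form a chain of 2 nodes with a double edge at one end; the terminal node there is the unique short simple root (B_2), and {alpha_1, alpha_4, alpha_5} form a chain of 3 nodes with a double edge at one end; the terminal node there is the unique long simple root (C_3). A semisimple Lie algebra decomposes uniquely as the direct sum of simple ideals, one per connected component of its Dynkin diagram, so g ≅ B_2 ⊕ C_3 (dimension 10 + 21 = 31).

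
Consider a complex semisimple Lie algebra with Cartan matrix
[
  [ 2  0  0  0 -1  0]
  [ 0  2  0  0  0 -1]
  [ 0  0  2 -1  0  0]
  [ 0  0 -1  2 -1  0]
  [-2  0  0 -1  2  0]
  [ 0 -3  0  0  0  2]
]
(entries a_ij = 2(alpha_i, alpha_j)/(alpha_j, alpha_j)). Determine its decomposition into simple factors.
B4 ⊕ G2

The diagram associated to this matrix has two connected components: the simple roots {alpha_1, alpha_3, alpha_4, alpha_5} form a chain of 4 nodes with a double edge at one end; the terminal node there is the unique short simple root (B_4), and {alpha_2, alpha_6} form two nodes joined by a triple edge (G_2). A semisimple Lie algebra decomposes uniquely as the direct sum of simple ideals, one per connected component of its Dynkin diagram, so g ≅ B_4 ⊕ G_2 (dimension 36 + 14 = 50).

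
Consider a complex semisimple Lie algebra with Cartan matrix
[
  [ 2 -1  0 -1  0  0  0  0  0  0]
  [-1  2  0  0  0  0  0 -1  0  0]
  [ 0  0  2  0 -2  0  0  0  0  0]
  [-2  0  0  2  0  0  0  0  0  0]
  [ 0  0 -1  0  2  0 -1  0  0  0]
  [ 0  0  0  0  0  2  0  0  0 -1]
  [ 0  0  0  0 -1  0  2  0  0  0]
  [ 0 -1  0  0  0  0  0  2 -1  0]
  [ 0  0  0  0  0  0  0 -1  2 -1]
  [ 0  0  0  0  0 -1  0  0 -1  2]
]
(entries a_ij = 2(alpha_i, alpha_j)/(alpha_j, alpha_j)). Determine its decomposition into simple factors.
The diagram associated to this matrix has two connected components: the simple roots {alpha_3, alpha_5, alpha_7} form a chain of 3 nodes with a double edge at one end; the terminal node there is the unique long simple root (C_3), and {alpha_1, alpha_2, alpha_4, alpha_6, alpha_8, alpha_9, alpha_10} form a chain of 7 nodes with a double edge at one end; the terminal node there is the unique long simple root (C_7). A semisimple Lie algebra decomposes uniquely as the direct sum of simple ideals, one per connected component of its Dynkin diagram, so g ≅ C_3 ⊕ C_7 (dimension 21 + 105 = 126).

type C_3 ⊕ type C_7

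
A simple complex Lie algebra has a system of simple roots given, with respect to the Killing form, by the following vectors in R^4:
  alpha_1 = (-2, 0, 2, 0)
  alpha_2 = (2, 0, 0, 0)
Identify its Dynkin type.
Compute the Cartan integers a_ij = 2(alpha_i, alpha_j)/(alpha_j, alpha_j); the resulting 2x2 Cartan matrix is
[[2, -2], [-1, 2]].
The roots have two lengths (squared-length ratio 2:1); the short ones are alpha_{2}. The associated Dynkin diagram is a chain of 2 nodes with a double edge at one end; the terminal node there is the unique short simple root (B_2), so the type is B_2 (the algebra so(5)).

type B_2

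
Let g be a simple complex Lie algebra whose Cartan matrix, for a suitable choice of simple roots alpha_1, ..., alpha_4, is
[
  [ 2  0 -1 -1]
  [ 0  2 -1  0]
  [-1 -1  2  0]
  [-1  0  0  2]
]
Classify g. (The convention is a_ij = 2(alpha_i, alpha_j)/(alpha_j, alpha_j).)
The matrix has rank 4 with 2's on the diagonal. Reading the off-diagonal entries as Dynkin edges (a single edge where a_ij = a_ji = -1; a double or triple edge where a_ij * a_ji = 2 or 3), the diagram is a chain of 4 nodes with single edges (A_4). One simple-root ordering that puts it in standard form is (alpha_2, alpha_3, alpha_1, alpha_4). So the algebra is type A_4, i.e. sl(5).

A4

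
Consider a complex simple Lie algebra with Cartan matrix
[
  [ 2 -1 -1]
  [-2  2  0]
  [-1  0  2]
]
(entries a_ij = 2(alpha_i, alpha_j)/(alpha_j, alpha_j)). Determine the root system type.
type C_3

The matrix has rank 3 with 2's on the diagonal. Reading the off-diagonal entries as Dynkin edges (a single edge where a_ij = a_ji = -1; a double or triple edge where a_ij * a_ji = 2 or 3), the diagram is a chain of 3 nodes with a double edge at one end; the terminal node there is the unique long simple root (C_3). One simple-root ordering that puts it in standard form is (alpha_3, alpha_1, alpha_2). So the algebra is type C_3, i.e. sp(6).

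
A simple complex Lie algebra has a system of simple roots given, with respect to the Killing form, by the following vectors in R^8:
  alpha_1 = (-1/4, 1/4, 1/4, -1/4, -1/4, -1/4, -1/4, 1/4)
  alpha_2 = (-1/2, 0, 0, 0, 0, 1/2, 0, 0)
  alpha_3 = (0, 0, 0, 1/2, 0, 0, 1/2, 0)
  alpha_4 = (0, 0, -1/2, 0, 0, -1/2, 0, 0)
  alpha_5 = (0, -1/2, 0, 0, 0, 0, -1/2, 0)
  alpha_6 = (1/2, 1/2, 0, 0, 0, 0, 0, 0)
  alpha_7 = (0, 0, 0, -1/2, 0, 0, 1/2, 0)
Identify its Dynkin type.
E_7

Compute the Cartan integers a_ij = 2(alpha_i, alpha_j)/(alpha_j, alpha_j); the resulting 7x7 Cartan matrix is
[[2, 0, -1, 0, 0, 0, 0], [0, 2, 0, -1, 0, -1, 0], [-1, 0, 2, 0, -1, 0, 0], [0, -1, 0, 2, 0, 0, 0], [0, 0, -1, 0, 2, -1, -1], [0, -1, 0, 0, -1, 2, 0], [0, 0, 0, 0, -1, 0, 2]].
All simple roots have the same length, so the diagram is simply laced. The associated Dynkin diagram is a chain of 6 nodes with one extra node attached to the third node from one end (E_7), so the type is E_7.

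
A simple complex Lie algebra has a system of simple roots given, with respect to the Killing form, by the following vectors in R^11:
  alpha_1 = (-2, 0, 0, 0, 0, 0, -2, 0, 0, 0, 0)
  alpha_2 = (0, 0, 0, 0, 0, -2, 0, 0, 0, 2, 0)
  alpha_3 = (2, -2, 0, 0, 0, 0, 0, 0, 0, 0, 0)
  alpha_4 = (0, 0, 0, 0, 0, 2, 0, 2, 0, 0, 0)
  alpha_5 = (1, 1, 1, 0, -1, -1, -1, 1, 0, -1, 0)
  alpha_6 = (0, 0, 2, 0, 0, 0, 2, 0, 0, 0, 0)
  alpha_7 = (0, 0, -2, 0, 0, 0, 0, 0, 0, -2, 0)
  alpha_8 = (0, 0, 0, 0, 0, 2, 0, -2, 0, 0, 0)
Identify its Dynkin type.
Compute the Cartan integers a_ij = 2(alpha_i, alpha_j)/(alpha_j, alpha_j); the resulting 8x8 Cartan matrix is
[[2, 0, -1, 0, 0, -1, 0, 0], [0, 2, 0, -1, 0, 0, -1, -1], [-1, 0, 2, 0, 0, 0, 0, 0], [0, -1, 0, 2, 0, 0, 0, 0], [0, 0, 0, 0, 2, 0, 0, -1], [-1, 0, 0, 0, 0, 2, -1, 0], [0, -1, 0, 0, 0, -1, 2, 0], [0, -1, 0, 0, -1, 0, 0, 2]].
All simple roots have the same length, so the diagram is simply laced. The associated Dynkin diagram is a chain of 7 nodes with one extra node attached to the third node from one end (E_8), so the type is E_8.

E_8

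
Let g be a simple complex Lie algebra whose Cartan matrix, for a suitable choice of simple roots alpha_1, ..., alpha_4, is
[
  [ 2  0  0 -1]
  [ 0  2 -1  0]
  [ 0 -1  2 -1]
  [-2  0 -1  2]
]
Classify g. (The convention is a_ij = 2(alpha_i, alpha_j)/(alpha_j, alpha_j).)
B4

The matrix has rank 4 with 2's on the diagonal. Reading the off-diagonal entries as Dynkin edges (a single edge where a_ij = a_ji = -1; a double or triple edge where a_ij * a_ji = 2 or 3), the diagram is a chain of 4 nodes with a double edge at one end; the terminal node there is the unique short simple root (B_4). One simple-root ordering that puts it in standard form is (alpha_2, alpha_3, alpha_4, alpha_1). So the algebra is type B_4, i.e. so(9).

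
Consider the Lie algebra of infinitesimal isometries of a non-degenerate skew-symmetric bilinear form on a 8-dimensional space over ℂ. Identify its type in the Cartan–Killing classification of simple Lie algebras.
C_4 (sp(8))

This is sp(8), which has dimension 8(8+1)/2 = 36 and rank 8/2 = 4. In the classification of classical Lie algebras, the symplectic algebra sp(2n) has type C_n; here n = 4, so the Dynkin diagram is a chain of 4 nodes with a double edge at one end; the terminal node there is the unique long simple root (C_4). Hence the type is C_4.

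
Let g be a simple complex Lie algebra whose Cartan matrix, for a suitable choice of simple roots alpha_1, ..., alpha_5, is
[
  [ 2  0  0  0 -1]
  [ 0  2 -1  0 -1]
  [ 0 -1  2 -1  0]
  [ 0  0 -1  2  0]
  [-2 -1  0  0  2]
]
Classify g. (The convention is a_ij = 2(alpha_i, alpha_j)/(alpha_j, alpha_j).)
B_5 (so(11))

The matrix has rank 5 with 2's on the diagonal. Reading the off-diagonal entries as Dynkin edges (a single edge where a_ij = a_ji = -1; a double or triple edge where a_ij * a_ji = 2 or 3), the diagram is a chain of 5 nodes with a double edge at one end; the terminal node there is the unique short simple root (B_5). One simple-root ordering that puts it in standard form is (alpha_4, alpha_3, alpha_2, alpha_5, alpha_1). So the algebra is type B_5, i.e. so(11).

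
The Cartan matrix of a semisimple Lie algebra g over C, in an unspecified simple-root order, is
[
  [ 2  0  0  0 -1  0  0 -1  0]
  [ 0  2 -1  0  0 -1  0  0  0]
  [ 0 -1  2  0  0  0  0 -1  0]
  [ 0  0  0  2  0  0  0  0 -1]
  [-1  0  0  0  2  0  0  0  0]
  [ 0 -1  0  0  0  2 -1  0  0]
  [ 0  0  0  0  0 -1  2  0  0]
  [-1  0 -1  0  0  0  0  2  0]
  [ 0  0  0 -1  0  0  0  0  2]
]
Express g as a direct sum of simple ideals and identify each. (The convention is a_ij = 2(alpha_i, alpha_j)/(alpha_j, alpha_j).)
A2 ⊕ A7

The diagram associated to this matrix has two connected components: the simple roots {alpha_4, alpha_9} form a chain of 2 nodes with single edges (A_2), and {alpha_1, alpha_2, alpha_3, alpha_5, alpha_6, alpha_7, alpha_8} form a chain of 7 nodes with single edges (A_7). A semisimple Lie algebra decomposes uniquely as the direct sum of simple ideals, one per connected component of its Dynkin diagram, so g ≅ A_2 ⊕ A_7 (dimension 8 + 63 = 71).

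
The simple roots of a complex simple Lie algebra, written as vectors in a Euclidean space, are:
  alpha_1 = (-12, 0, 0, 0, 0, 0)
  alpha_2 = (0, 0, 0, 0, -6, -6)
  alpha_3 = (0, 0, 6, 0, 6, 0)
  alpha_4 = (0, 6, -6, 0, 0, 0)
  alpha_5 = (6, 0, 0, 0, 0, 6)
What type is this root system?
Compute the Cartan integers a_ij = 2(alpha_i, alpha_j)/(alpha_j, alpha_j); the resulting 5x5 Cartan matrix is
[[2, 0, 0, 0, -2], [0, 2, -1, 0, -1], [0, -1, 2, -1, 0], [0, 0, -1, 2, 0], [-1, -1, 0, 0, 2]].
The roots have two lengths (squared-length ratio 2:1); the short ones are alpha_{2,3,4,5}. The associated Dynkin diagram is a chain of 5 nodes with a double edge at one end; the terminal node there is the unique long simple root (C_5), so the type is C_5 (the algebra sp(10)).

C_5 (sp(10))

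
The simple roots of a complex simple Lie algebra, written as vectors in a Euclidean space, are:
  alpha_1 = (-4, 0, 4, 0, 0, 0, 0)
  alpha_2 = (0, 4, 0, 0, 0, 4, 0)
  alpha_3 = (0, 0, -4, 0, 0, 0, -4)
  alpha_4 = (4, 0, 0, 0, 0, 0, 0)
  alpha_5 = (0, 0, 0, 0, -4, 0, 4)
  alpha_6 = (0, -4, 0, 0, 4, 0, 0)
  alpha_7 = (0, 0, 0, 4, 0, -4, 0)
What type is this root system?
B_7

Compute the Cartan integers a_ij = 2(alpha_i, alpha_j)/(alpha_j, alpha_j); the resulting 7x7 Cartan matrix is
[[2, 0, -1, -2, 0, 0, 0], [0, 2, 0, 0, 0, -1, -1], [-1, 0, 2, 0, -1, 0, 0], [-1, 0, 0, 2, 0, 0, 0], [0, 0, -1, 0, 2, -1, 0], [0, -1, 0, 0, -1, 2, 0], [0, -1, 0, 0, 0, 0, 2]].
The roots have two lengths (squared-length ratio 2:1); the short ones are alpha_{4}. The associated Dynkin diagram is a chain of 7 nodes with a double edge at one end; the terminal node there is the unique short simple root (B_7), so the type is B_7 (the algebra so(15)).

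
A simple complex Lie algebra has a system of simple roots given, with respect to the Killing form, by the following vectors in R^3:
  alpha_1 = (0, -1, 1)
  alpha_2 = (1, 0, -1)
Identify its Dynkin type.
Compute the Cartan integers a_ij = 2(alpha_i, alpha_j)/(alpha_j, alpha_j); the resulting 2x2 Cartan matrix is
[[2, -1], [-1, 2]].
All simple roots have the same length, so the diagram is simply laced. The associated Dynkin diagram is a chain of 2 nodes with single edges (A_2), so the type is A_2 (the algebra sl(3)).

A_2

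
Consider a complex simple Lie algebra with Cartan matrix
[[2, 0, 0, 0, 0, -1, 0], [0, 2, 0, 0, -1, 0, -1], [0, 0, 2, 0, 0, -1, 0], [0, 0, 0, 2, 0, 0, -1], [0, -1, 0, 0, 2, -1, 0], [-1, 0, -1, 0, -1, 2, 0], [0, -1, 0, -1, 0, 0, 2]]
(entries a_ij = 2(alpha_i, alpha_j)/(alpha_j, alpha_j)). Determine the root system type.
The matrix has rank 7 with 2's on the diagonal. Reading the off-diagonal entries as Dynkin edges (a single edge where a_ij = a_ji = -1; a double or triple edge where a_ij * a_ji = 2 or 3), the diagram is a chain of 5 nodes with a fork of two nodes at one end (D_7). One simple-root ordering that puts it in standard form is (alpha_4, alpha_7, alpha_2, alpha_5, alpha_6, alpha_1, alpha_3). So the algebra is type D_7, i.e. so(14).

type D_7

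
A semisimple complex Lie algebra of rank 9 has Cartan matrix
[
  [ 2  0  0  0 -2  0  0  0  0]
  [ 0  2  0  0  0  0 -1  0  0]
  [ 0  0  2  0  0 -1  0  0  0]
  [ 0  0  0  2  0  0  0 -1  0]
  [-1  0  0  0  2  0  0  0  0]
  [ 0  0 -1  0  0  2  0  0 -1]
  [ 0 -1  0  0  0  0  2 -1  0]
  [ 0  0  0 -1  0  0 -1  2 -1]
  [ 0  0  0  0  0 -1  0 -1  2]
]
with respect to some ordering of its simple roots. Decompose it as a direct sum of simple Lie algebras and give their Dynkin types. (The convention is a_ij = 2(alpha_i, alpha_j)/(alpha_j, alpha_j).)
B_2 ⊕ E_7

The diagram associated to this matrix has two connected components: the simple roots {alpha_1, alpha_5} form a chain of 2 nodes with a double edge at one end; the terminal node there is the unique short simple root (B_2), and {alpha_2, alpha_3, alpha_4, alpha_6, alpha_7, alpha_8, alpha_9} form a chain of 6 nodes with one extra node attached to the third node from one end (E_7). A semisimple Lie algebra decomposes uniquely as the direct sum of simple ideals, one per connected component of its Dynkin diagram, so g ≅ B_2 ⊕ E_7 (dimension 10 + 133 = 143).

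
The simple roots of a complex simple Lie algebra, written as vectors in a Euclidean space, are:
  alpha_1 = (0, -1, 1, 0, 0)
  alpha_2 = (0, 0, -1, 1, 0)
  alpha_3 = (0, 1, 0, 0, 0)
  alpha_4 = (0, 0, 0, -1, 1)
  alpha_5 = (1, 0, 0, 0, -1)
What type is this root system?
B5

Compute the Cartan integers a_ij = 2(alpha_i, alpha_j)/(alpha_j, alpha_j); the resulting 5x5 Cartan matrix is
[[2, -1, -2, 0, 0], [-1, 2, 0, -1, 0], [-1, 0, 2, 0, 0], [0, -1, 0, 2, -1], [0, 0, 0, -1, 2]].
The roots have two lengths (squared-length ratio 2:1); the short ones are alpha_{3}. The associated Dynkin diagram is a chain of 5 nodes with a double edge at one end; the terminal node there is the unique short simple root (B_5), so the type is B_5 (the algebra so(11)).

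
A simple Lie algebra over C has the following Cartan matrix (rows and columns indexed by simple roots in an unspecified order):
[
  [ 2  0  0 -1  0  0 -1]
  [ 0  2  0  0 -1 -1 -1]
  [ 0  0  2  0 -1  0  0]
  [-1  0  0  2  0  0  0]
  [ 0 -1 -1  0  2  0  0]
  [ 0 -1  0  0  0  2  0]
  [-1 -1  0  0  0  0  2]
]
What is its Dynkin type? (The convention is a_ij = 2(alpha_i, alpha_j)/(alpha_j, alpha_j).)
The matrix has rank 7 with 2's on the diagonal. Reading the off-diagonal entries as Dynkin edges (a single edge where a_ij = a_ji = -1; a double or triple edge where a_ij * a_ji = 2 or 3), the diagram is a chain of 6 nodes with one extra node attached to the third node from one end (E_7). One simple-root ordering that puts it in standard form is (alpha_3, alpha_6, alpha_5, alpha_2, alpha_7, alpha_1, alpha_4). So the algebra is type E_7.

E_7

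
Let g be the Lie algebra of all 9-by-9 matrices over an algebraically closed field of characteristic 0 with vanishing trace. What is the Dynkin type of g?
This is sl(9), which has dimension 9^2 - 1 = 80 and rank 9 - 1 = 8 (a Cartan subalgebra is the diagonal traceless matrices). In the classification of classical Lie algebras, the special linear algebra sl(n+1) has type A_n; here n = 8, so the Dynkin diagram is a chain of 8 nodes with single edges (A_8). Hence the type is A_8.

A_8 (sl(9))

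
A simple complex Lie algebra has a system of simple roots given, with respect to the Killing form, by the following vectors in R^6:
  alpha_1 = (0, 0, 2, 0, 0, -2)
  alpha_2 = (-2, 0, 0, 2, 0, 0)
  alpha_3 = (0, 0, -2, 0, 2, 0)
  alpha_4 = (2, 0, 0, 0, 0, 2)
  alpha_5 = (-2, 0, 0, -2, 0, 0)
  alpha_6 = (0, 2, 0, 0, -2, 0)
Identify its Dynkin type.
Compute the Cartan integers a_ij = 2(alpha_i, alpha_j)/(alpha_j, alpha_j); the resulting 6x6 Cartan matrix is
[[2, 0, -1, -1, 0, 0], [0, 2, 0, -1, 0, 0], [-1, 0, 2, 0, 0, -1], [-1, -1, 0, 2, -1, 0], [0, 0, 0, -1, 2, 0], [0, 0, -1, 0, 0, 2]].
All simple roots have the same length, so the diagram is simply laced. The associated Dynkin diagram is a chain of 4 nodes with a fork of two nodes at one end (D_6), so the type is D_6 (the algebra so(12)).

D6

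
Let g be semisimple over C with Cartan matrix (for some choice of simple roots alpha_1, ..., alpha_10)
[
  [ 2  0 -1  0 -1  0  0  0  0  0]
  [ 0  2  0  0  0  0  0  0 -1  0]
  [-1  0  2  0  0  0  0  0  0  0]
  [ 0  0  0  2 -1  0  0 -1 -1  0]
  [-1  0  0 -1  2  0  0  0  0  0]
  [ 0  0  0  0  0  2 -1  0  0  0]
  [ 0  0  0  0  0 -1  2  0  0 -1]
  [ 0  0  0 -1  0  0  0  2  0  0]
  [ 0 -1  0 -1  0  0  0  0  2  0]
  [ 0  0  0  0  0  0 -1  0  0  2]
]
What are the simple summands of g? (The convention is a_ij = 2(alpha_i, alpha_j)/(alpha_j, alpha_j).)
A3 ⊕ E7

The diagram associated to this matrix has two connected components: the simple roots {alpha_6, alpha_7, alpha_10} form a chain of 3 nodes with single edges (A_3), and {alpha_1, alpha_2, alpha_3, alpha_4, alpha_5, alpha_8, alpha_9} form a chain of 6 nodes with one extra node attached to the third node from one end (E_7). A semisimple Lie algebra decomposes uniquely as the direct sum of simple ideals, one per connected component of its Dynkin diagram, so g ≅ A_3 ⊕ E_7 (dimension 15 + 133 = 148).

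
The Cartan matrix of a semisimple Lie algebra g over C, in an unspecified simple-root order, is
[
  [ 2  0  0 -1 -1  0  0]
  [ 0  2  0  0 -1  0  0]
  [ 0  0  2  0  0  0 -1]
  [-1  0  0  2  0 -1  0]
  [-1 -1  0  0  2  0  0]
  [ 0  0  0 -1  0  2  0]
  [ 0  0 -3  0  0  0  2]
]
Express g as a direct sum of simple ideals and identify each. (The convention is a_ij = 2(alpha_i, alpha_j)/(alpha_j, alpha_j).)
The diagram associated to this matrix has two connected components: the simple roots {alpha_1, alpha_2, alpha_4, alpha_5, alpha_6} form a chain of 5 nodes with single edges (A_5), and {alpha_3, alpha_7} form two nodes joined by a triple edge (G_2). A semisimple Lie algebra decomposes uniquely as the direct sum of simple ideals, one per connected component of its Dynkin diagram, so g ≅ A_5 ⊕ G_2 (dimension 35 + 14 = 49).

A_5 + G_2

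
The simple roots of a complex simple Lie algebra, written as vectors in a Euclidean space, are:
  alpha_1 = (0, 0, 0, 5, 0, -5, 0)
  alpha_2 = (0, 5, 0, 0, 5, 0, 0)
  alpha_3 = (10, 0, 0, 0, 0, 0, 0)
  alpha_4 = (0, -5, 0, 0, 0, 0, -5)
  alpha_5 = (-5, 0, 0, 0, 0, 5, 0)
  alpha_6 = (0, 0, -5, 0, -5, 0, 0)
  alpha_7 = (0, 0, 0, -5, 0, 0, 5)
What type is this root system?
C_7 (sp(14))

Compute the Cartan integers a_ij = 2(alpha_i, alpha_j)/(alpha_j, alpha_j); the resulting 7x7 Cartan matrix is
[[2, 0, 0, 0, -1, 0, -1], [0, 2, 0, -1, 0, -1, 0], [0, 0, 2, 0, -2, 0, 0], [0, -1, 0, 2, 0, 0, -1], [-1, 0, -1, 0, 2, 0, 0], [0, -1, 0, 0, 0, 2, 0], [-1, 0, 0, -1, 0, 0, 2]].
The roots have two lengths (squared-length ratio 2:1); the short ones are alpha_{1,2,4,5,6,7}. The associated Dynkin diagram is a chain of 7 nodes with a double edge at one end; the terminal node there is the unique long simple root (C_7), so the type is C_7 (the algebra sp(14)).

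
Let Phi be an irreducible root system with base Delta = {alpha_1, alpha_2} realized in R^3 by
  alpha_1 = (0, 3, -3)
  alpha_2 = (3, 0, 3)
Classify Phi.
type A_2

Compute the Cartan integers a_ij = 2(alpha_i, alpha_j)/(alpha_j, alpha_j); the resulting 2x2 Cartan matrix is
[[2, -1], [-1, 2]].
All simple roots have the same length, so the diagram is simply laced. The associated Dynkin diagram is a chain of 2 nodes with single edges (A_2), so the type is A_2 (the algebra sl(3)).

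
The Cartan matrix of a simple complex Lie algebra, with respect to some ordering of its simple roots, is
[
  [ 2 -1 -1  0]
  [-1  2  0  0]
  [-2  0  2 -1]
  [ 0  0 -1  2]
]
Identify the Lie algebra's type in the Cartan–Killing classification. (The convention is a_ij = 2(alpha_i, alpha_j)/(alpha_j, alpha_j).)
F4

The matrix has rank 4 with 2's on the diagonal. Reading the off-diagonal entries as Dynkin edges (a single edge where a_ij = a_ji = -1; a double or triple edge where a_ij * a_ji = 2 or 3), the diagram is a chain of 4 nodes with a double edge between the middle two (F_4). One simple-root ordering that puts it in standard form is (alpha_4, alpha_3, alpha_1, alpha_2). So the algebra is type F_4.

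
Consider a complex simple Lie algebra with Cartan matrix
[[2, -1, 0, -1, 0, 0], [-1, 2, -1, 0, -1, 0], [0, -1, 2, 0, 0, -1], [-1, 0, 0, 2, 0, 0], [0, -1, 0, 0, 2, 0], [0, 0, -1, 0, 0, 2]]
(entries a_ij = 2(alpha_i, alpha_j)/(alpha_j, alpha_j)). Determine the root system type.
The matrix has rank 6 with 2's on the diagonal. Reading the off-diagonal entries as Dynkin edges (a single edge where a_ij = a_ji = -1; a double or triple edge where a_ij * a_ji = 2 or 3), the diagram is a chain of 5 nodes with one extra node attached to the third node from one end (E_6). One simple-root ordering that puts it in standard form is (alpha_6, alpha_5, alpha_3, alpha_2, alpha_1, alpha_4). So the algebra is type E_6.

E_6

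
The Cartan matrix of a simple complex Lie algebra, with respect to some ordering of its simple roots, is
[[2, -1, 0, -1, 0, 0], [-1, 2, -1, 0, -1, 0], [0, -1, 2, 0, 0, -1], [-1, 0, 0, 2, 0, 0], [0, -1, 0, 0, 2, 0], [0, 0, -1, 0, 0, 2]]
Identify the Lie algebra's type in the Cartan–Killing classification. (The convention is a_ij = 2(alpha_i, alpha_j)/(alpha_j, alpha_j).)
E6

The matrix has rank 6 with 2's on the diagonal. Reading the off-diagonal entries as Dynkin edges (a single edge where a_ij = a_ji = -1; a double or triple edge where a_ij * a_ji = 2 or 3), the diagram is a chain of 5 nodes with one extra node attached to the third node from one end (E_6). One simple-root ordering that puts it in standard form is (alpha_6, alpha_5, alpha_3, alpha_2, alpha_1, alpha_4). So the algebra is type E_6.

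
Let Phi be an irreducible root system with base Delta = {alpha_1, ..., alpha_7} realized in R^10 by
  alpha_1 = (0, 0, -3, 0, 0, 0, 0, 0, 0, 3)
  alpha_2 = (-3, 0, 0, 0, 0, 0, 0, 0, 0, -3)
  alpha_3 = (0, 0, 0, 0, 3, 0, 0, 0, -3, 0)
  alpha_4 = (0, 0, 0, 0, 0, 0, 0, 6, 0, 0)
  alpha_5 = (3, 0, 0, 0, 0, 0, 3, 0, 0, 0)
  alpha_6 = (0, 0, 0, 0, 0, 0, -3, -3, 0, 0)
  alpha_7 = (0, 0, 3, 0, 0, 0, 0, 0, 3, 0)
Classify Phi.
type C_7

Compute the Cartan integers a_ij = 2(alpha_i, alpha_j)/(alpha_j, alpha_j); the resulting 7x7 Cartan matrix is
[[2, -1, 0, 0, 0, 0, -1], [-1, 2, 0, 0, -1, 0, 0], [0, 0, 2, 0, 0, 0, -1], [0, 0, 0, 2, 0, -2, 0], [0, -1, 0, 0, 2, -1, 0], [0, 0, 0, -1, -1, 2, 0], [-1, 0, -1, 0, 0, 0, 2]].
The roots have two lengths (squared-length ratio 2:1); the short ones are alpha_{1,2,3,5,6,7}. The associated Dynkin diagram is a chain of 7 nodes with a double edge at one end; the terminal node there is the unique long simple root (C_7), so the type is C_7 (the algebra sp(14)).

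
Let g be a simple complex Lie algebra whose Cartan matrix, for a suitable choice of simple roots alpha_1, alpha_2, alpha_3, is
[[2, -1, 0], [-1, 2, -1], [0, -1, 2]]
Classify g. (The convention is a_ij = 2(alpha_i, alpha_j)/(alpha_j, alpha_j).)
The matrix has rank 3 with 2's on the diagonal. Reading the off-diagonal entries as Dynkin edges (a single edge where a_ij = a_ji = -1; a double or triple edge where a_ij * a_ji = 2 or 3), the diagram is a chain of 3 nodes with single edges (A_3). One simple-root ordering that puts it in standard form is (alpha_1, alpha_2, alpha_3). So the algebra is type A_3, i.e. sl(4).

A_3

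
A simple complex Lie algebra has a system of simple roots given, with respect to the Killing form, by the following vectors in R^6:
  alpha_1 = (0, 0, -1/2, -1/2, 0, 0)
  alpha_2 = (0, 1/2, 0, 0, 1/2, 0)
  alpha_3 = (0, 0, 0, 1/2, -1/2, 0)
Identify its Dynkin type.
Compute the Cartan integers a_ij = 2(alpha_i, alpha_j)/(alpha_j, alpha_j); the resulting 3x3 Cartan matrix is
[[2, 0, -1], [0, 2, -1], [-1, -1, 2]].
All simple roots have the same length, so the diagram is simply laced. The associated Dynkin diagram is a chain of 3 nodes with single edges (A_3), so the type is A_3 (the algebra sl(4)).

A_3 (sl(4))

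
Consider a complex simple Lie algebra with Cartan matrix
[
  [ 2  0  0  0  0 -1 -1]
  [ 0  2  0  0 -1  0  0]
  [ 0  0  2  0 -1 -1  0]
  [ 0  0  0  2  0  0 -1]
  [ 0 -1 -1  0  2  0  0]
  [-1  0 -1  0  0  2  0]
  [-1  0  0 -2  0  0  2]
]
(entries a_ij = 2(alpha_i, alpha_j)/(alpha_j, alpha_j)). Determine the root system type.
B7

The matrix has rank 7 with 2's on the diagonal. Reading the off-diagonal entries as Dynkin edges (a single edge where a_ij = a_ji = -1; a double or triple edge where a_ij * a_ji = 2 or 3), the diagram is a chain of 7 nodes with a double edge at one end; the terminal node there is the unique short simple root (B_7). One simple-root ordering that puts it in standard form is (alpha_2, alpha_5, alpha_3, alpha_6, alpha_1, alpha_7, alpha_4). So the algebra is type B_7, i.e. so(15).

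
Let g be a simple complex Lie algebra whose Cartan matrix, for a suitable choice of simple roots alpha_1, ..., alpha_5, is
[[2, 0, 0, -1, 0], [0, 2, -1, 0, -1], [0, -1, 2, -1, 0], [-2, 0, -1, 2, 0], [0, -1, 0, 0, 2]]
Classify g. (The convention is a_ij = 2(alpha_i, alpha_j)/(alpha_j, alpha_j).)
The matrix has rank 5 with 2's on the diagonal. Reading the off-diagonal entries as Dynkin edges (a single edge where a_ij = a_ji = -1; a double or triple edge where a_ij * a_ji = 2 or 3), the diagram is a chain of 5 nodes with a double edge at one end; the terminal node there is the unique short simple root (B_5). One simple-root ordering that puts it in standard form is (alpha_5, alpha_2, alpha_3, alpha_4, alpha_1). So the algebra is type B_5, i.e. so(11).

B_5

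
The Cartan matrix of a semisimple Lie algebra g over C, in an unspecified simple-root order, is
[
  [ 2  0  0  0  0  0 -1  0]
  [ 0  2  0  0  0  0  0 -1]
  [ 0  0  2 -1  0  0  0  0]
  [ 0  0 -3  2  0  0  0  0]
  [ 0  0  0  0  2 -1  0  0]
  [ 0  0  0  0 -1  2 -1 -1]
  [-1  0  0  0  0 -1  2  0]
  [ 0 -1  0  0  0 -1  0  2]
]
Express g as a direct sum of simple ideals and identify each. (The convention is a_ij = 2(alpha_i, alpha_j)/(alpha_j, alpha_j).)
The diagram associated to this matrix has two connected components: the simple roots {alpha_1, alpha_2, alpha_5, alpha_6, alpha_7, alpha_8} form a chain of 5 nodes with one extra node attached to the third node from one end (E_6), and {alpha_3, alpha_4} form two nodes joined by a triple edge (G_2). A semisimple Lie algebra decomposes uniquely as the direct sum of simple ideals, one per connected component of its Dynkin diagram, so g ≅ E_6 ⊕ G_2 (dimension 78 + 14 = 92).

E_6 + G_2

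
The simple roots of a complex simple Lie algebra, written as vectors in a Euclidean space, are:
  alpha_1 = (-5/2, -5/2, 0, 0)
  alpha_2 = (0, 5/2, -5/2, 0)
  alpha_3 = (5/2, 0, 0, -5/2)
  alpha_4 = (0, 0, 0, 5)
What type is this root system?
Compute the Cartan integers a_ij = 2(alpha_i, alpha_j)/(alpha_j, alpha_j); the resulting 4x4 Cartan matrix is
[[2, -1, -1, 0], [-1, 2, 0, 0], [-1, 0, 2, -1], [0, 0, -2, 2]].
The roots have two lengths (squared-length ratio 2:1); the short ones are alpha_{1,2,3}. The associated Dynkin diagram is a chain of 4 nodes with a double edge at one end; the terminal node there is the unique long simple root (C_4), so the type is C_4 (the algebra sp(8)).

type C_4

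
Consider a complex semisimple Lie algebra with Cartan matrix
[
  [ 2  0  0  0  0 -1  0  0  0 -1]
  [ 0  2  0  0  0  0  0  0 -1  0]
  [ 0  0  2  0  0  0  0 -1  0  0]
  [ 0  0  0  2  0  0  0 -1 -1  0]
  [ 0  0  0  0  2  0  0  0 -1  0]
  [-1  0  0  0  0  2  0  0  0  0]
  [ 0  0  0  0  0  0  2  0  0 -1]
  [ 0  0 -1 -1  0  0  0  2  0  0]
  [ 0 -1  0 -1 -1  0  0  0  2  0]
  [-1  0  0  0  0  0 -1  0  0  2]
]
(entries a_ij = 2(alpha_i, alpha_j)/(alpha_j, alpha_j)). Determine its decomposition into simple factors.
The diagram associated to this matrix has two connected components: the simple roots {alpha_1, alpha_6, alpha_7, alpha_10} form a chain of 4 nodes with single edges (A_4), and {alpha_2, alpha_3, alpha_4, alpha_5, alpha_8, alpha_9} form a chain of 4 nodes with a fork of two nodes at one end (D_6). A semisimple Lie algebra decomposes uniquely as the direct sum of simple ideals, one per connected component of its Dynkin diagram, so g ≅ A_4 ⊕ D_6 (dimension 24 + 66 = 90).

type A_4 + type D_6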